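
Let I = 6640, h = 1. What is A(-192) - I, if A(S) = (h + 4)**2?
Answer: -6615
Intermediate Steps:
A(S) = 25 (A(S) = (1 + 4)**2 = 5**2 = 25)
A(-192) - I = 25 - 1*6640 = 25 - 6640 = -6615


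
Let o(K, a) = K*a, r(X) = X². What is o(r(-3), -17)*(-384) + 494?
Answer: 59246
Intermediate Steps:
o(r(-3), -17)*(-384) + 494 = ((-3)²*(-17))*(-384) + 494 = (9*(-17))*(-384) + 494 = -153*(-384) + 494 = 58752 + 494 = 59246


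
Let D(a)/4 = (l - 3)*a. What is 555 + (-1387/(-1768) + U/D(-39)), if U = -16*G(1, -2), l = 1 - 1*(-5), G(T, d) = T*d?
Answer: 8842555/15912 ≈ 555.72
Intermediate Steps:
l = 6 (l = 1 + 5 = 6)
D(a) = 12*a (D(a) = 4*((6 - 3)*a) = 4*(3*a) = 12*a)
U = 32 (U = -16*(-2) = 32)
555 + (-1387/(-1768) + U/D(-39)) = 555 + (-1387/(-1768) + 32/((12*(-39)))) = 555 + (-1387*(-1/1768) + 32/(-468)) = 555 + (1387/1768 + 32*(-1/468)) = 555 + (1387/1768 - 8/117) = 555 + 11395/15912 = 8842555/15912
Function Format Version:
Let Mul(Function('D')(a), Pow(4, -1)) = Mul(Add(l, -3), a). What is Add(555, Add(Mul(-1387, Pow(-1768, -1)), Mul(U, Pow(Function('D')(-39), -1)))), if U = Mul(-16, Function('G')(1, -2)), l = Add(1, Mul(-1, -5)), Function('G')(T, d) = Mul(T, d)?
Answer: Rational(8842555, 15912) ≈ 555.72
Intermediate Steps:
l = 6 (l = Add(1, 5) = 6)
Function('D')(a) = Mul(12, a) (Function('D')(a) = Mul(4, Mul(Add(6, -3), a)) = Mul(4, Mul(3, a)) = Mul(12, a))
U = 32 (U = Mul(-16, Mul(1, -2)) = Mul(-16, -2) = 32)
Add(555, Add(Mul(-1387, Pow(-1768, -1)), Mul(U, Pow(Function('D')(-39), -1)))) = Add(555, Add(Mul(-1387, Pow(-1768, -1)), Mul(32, Pow(Mul(12, -39), -1)))) = Add(555, Add(Mul(-1387, Rational(-1, 1768)), Mul(32, Pow(-468, -1)))) = Add(555, Add(Rational(1387, 1768), Mul(32, Rational(-1, 468)))) = Add(555, Add(Rational(1387, 1768), Rational(-8, 117))) = Add(555, Rational(11395, 15912)) = Rational(8842555, 15912)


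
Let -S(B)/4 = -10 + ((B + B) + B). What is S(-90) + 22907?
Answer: 24027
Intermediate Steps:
S(B) = 40 - 12*B (S(B) = -4*(-10 + ((B + B) + B)) = -4*(-10 + (2*B + B)) = -4*(-10 + 3*B) = 40 - 12*B)
S(-90) + 22907 = (40 - 12*(-90)) + 22907 = (40 + 1080) + 22907 = 1120 + 22907 = 24027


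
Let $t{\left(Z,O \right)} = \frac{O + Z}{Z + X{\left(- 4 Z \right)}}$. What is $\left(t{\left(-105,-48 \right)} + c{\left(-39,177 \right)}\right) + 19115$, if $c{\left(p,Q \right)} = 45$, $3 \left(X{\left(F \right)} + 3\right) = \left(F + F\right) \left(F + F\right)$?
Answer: $\frac{1501454189}{78364} \approx 19160.0$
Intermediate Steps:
$X{\left(F \right)} = -3 + \frac{4 F^{2}}{3}$ ($X{\left(F \right)} = -3 + \frac{\left(F + F\right) \left(F + F\right)}{3} = -3 + \frac{2 F 2 F}{3} = -3 + \frac{4 F^{2}}{3}$)
$t{\left(Z,O \right)} = \frac{O + Z}{-3 + Z + \frac{64 Z^{2}}{3}}$ ($t{\left(Z,O \right)} = \frac{O + Z}{Z + \left(-3 + \frac{4 \left(- 4 Z\right)^{2}}{3}\right)} = \frac{O + Z}{Z + \left(-3 + \frac{4 \cdot 16 Z^{2}}{3}\right)} = \frac{O + Z}{Z + \left(-3 + \frac{64 Z^{2}}{3}\right)} = \frac{O + Z}{-3 + Z + \frac{64 Z^{2}}{3}}$)
$\left(t{\left(-105,-48 \right)} + c{\left(-39,177 \right)}\right) + 19115 = \left(\frac{3 \left(-48 - 105\right)}{-9 + 3 \left(-105\right) + 64 \left(-105\right)^{2}} + 45\right) + 19115 = \left(3 \frac{1}{-9 - 315 + 64 \cdot 11025} \left(-153\right) + 45\right) + 19115 = \left(3 \frac{1}{-9 - 315 + 705600} \left(-153\right) + 45\right) + 19115 = \left(3 \cdot \frac{1}{705276} \left(-153\right) + 45\right) + 19115 = \left(- \frac{51}{78364} + 45\right) + 19115 = \frac{3526329}{78364} + 19115 = \frac{1501454189}{78364}$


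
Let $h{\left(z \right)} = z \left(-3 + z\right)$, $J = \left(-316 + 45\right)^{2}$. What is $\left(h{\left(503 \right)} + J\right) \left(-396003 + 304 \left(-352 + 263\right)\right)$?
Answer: $-137469214519$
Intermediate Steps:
$J = 73441$ ($J = \left(-271\right)^{2} = 73441$)
$\left(h{\left(503 \right)} + J\right) \left(-396003 + 304 \left(-352 + 263\right)\right) = \left(503 \left(-3 + 503\right) + 73441\right) \left(-396003 + 304 \left(-352 + 263\right)\right) = \left(503 \cdot 500 + 73441\right) \left(-396003 + 304 \left(-89\right)\right) = \left(251500 + 73441\right) \left(-396003 - 27056\right) = 324941 \left(-423059\right) = -137469214519$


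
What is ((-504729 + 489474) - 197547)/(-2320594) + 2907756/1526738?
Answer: 1768153506735/885734760593 ≈ 1.9963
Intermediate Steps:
((-504729 + 489474) - 197547)/(-2320594) + 2907756/1526738 = (-15255 - 197547)*(-1/2320594) + 2907756*(1/1526738) = -212802*(-1/2320594) + 1453878/763369 = 106401/1160297 + 1453878/763369 = 1768153506735/885734760593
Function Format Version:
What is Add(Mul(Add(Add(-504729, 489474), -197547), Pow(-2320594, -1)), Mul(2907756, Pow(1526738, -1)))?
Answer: Rational(1768153506735, 885734760593) ≈ 1.9963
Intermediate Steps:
Add(Mul(Add(Add(-504729, 489474), -197547), Pow(-2320594, -1)), Mul(2907756, Pow(1526738, -1))) = Add(Mul(Add(-15255, -197547), Rational(-1, 2320594)), Mul(2907756, Rational(1, 1526738))) = Add(Mul(-212802, Rational(-1, 2320594)), Rational(1453878, 763369)) = Add(Rational(106401, 1160297), Rational(1453878, 763369)) = Rational(1768153506735, 885734760593)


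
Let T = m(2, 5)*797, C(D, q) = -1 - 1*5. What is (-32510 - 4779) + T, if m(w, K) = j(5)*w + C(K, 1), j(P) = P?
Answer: -34101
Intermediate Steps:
C(D, q) = -6 (C(D, q) = -1 - 5 = -6)
m(w, K) = -6 + 5*w (m(w, K) = 5*w - 6 = -6 + 5*w)
T = 3188 (T = (-6 + 5*2)*797 = (-6 + 10)*797 = 4*797 = 3188)
(-32510 - 4779) + T = (-32510 - 4779) + 3188 = -37289 + 3188 = -34101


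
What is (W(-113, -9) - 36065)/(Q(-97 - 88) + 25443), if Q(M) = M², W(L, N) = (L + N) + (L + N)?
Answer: -5187/8524 ≈ -0.60852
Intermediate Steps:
W(L, N) = 2*L + 2*N
(W(-113, -9) - 36065)/(Q(-97 - 88) + 25443) = ((2*(-113) + 2*(-9)) - 36065)/((-97 - 88)² + 25443) = ((-226 - 18) - 36065)/((-185)² + 25443) = (-244 - 36065)/(34225 + 25443) = -36309/59668 = -36309*1/59668 = -5187/8524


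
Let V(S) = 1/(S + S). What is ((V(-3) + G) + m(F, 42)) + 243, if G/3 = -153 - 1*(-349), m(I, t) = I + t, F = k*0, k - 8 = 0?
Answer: 5237/6 ≈ 872.83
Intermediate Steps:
k = 8 (k = 8 + 0 = 8)
F = 0 (F = 8*0 = 0)
V(S) = 1/(2*S)
G = 588 (G = 3*(-153 - 1*(-349)) = 3*(-153 + 349) = 3*196 = 588)
((V(-3) + G) + m(F, 42)) + 243 = (((½)/(-3) + 588) + (0 + 42)) + 243 = (((½)*(-⅓) + 588) + 42) + 243 = ((-⅙ + 588) + 42) + 243 = (3527/6 + 42) + 243 = 3779/6 + 243 = 5237/6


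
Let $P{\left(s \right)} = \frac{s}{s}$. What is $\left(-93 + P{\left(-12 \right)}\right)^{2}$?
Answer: $8464$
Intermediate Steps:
$P{\left(s \right)} = 1$
$\left(-93 + P{\left(-12 \right)}\right)^{2} = \left(-93 + 1\right)^{2} = \left(-92\right)^{2} = 8464$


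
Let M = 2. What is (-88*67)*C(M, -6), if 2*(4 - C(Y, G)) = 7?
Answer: -2948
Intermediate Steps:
C(Y, G) = 1/2 (C(Y, G) = 4 - 1/2*7 = 4 - 7/2 = 1/2)
(-88*67)*C(M, -6) = -88*67*(1/2) = -5896*1/2 = -2948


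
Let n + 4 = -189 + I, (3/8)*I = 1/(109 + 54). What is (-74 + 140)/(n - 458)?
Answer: -32274/318331 ≈ -0.10138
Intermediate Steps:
I = 8/489 (I = 8/(3*(109 + 54)) = (8/3)/163 = (8/3)*(1/163) = 8/489 ≈ 0.016360)
n = -94369/489 (n = -4 + (-189 + 8/489) = -4 - 92413/489 = -94369/489 ≈ -192.98)
(-74 + 140)/(n - 458) = (-74 + 140)/(-94369/489 - 458) = 66/(-318331/489) = 66*(-489/318331) = -32274/318331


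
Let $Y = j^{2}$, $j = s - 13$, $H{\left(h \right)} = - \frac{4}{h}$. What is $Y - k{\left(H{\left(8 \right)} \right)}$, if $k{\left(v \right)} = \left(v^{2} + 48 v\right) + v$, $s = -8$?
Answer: $\frac{1861}{4} \approx 465.25$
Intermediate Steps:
$j = -21$ ($j = -8 - 13 = -21$)
$k{\left(v \right)} = v^{2} + 49 v$
$Y = 441$ ($Y = \left(-21\right)^{2} = 441$)
$Y - k{\left(H{\left(8 \right)} \right)} = 441 - - \frac{4}{8} \left(49 - \frac{4}{8}\right) = 441 - \left(-4\right) \frac{1}{8} \left(49 - \frac{1}{2}\right) = 441 - - \frac{49 - \frac{1}{2}}{2} = 441 - \left(- \frac{1}{2}\right) \frac{97}{2} = 441 - - \frac{97}{4} = 441 + \frac{97}{4} = \frac{1861}{4}$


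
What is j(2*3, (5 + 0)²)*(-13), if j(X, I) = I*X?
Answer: -1950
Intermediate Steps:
j(2*3, (5 + 0)²)*(-13) = ((5 + 0)²*(2*3))*(-13) = (5²*6)*(-13) = (25*6)*(-13) = 150*(-13) = -1950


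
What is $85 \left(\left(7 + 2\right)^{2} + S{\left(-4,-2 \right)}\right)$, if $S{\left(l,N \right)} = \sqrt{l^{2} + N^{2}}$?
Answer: $6885 + 170 \sqrt{5} \approx 7265.1$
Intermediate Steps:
$S{\left(l,N \right)} = \sqrt{N^{2} + l^{2}}$
$85 \left(\left(7 + 2\right)^{2} + S{\left(-4,-2 \right)}\right) = 85 \left(\left(7 + 2\right)^{2} + \sqrt{\left(-2\right)^{2} + \left(-4\right)^{2}}\right) = 85 \left(9^{2} + \sqrt{4 + 16}\right) = 85 \left(81 + \sqrt{20}\right) = 85 \left(81 + 2 \sqrt{5}\right) = 6885 + 170 \sqrt{5}$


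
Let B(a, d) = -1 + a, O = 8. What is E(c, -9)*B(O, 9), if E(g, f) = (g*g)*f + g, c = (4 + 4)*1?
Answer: -3976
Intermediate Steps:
c = 8 (c = 8*1 = 8)
E(g, f) = g + f*g² (E(g, f) = g²*f + g = f*g² + g = g + f*g²)
E(c, -9)*B(O, 9) = (8*(1 - 9*8))*(-1 + 8) = (8*(1 - 72))*7 = (8*(-71))*7 = -568*7 = -3976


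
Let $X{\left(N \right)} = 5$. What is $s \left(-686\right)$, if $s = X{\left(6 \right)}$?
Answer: $-3430$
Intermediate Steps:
$s = 5$
$s \left(-686\right) = 5 \left(-686\right) = -3430$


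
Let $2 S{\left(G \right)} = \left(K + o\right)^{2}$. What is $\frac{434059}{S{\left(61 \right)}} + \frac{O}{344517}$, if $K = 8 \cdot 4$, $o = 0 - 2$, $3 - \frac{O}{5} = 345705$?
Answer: $\frac{49587625001}{51677550} \approx 959.56$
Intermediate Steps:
$O = -1728510$ ($O = 15 - 1728525 = -1728510$)
$o = -2$ ($o = 0 - 2 = -2$)
$K = 32$
$S{\left(G \right)} = 450$ ($S{\left(G \right)} = \frac{\left(32 - 2\right)^{2}}{2} = \frac{30^{2}}{2} = \frac{1}{2} \cdot 900 = 450$)
$\frac{434059}{S{\left(61 \right)}} + \frac{O}{344517} = \frac{434059}{450} - \frac{1728510}{344517} = 434059 \cdot \frac{1}{450} - \frac{576170}{114839} = \frac{434059}{450} - \frac{576170}{114839} = \frac{49587625001}{51677550}$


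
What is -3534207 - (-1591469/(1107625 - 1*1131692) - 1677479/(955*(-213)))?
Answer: -17302388324306363/4895588805 ≈ -3.5343e+6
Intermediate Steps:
-3534207 - (-1591469/(1107625 - 1*1131692) - 1677479/(955*(-213))) = -3534207 - (-1591469/(1107625 - 1131692) - 1677479/(-203415)) = -3534207 - (-1591469/(-24067) - 1677479*(-1/203415)) = -3534207 - (-1591469*(-1/24067) + 1677479/203415) = -3534207 - (1591469/24067 + 1677479/203415) = -3534207 - 1*364100553728/4895588805 = -3534207 - 364100553728/4895588805 = -17302388324306363/4895588805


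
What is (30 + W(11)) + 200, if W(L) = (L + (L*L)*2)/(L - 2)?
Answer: 2323/9 ≈ 258.11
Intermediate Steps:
W(L) = (L + 2*L²)/(-2 + L) (W(L) = (L + L²*2)/(-2 + L) = (L + 2*L²)/(-2 + L))
(30 + W(11)) + 200 = (30 + 11*(1 + 2*11)/(-2 + 11)) + 200 = (30 + 11*(1 + 22)/9) + 200 = (30 + 11*(⅑)*23) + 200 = (30 + 253/9) + 200 = 523/9 + 200 = 2323/9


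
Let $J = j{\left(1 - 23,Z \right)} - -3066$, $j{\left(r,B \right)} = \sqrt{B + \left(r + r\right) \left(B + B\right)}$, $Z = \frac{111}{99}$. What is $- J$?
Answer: $-3066 - \frac{i \sqrt{11803}}{11} \approx -3066.0 - 9.8765 i$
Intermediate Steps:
$Z = \frac{37}{33}$ ($Z = 111 \cdot \frac{1}{99} = \frac{37}{33} \approx 1.1212$)
$j{\left(r,B \right)} = \sqrt{B + 4 B r}$ ($j{\left(r,B \right)} = \sqrt{B + 2 r 2 B} = \sqrt{B + 4 B r}$)
$J = 3066 + \frac{i \sqrt{11803}}{11}$ ($J = \sqrt{\frac{37 \left(1 + 4 \left(1 - 23\right)\right)}{33}} - -3066 = \sqrt{\frac{37 \left(1 + 4 \left(-22\right)\right)}{33}} + 3066 = \sqrt{\frac{37 \left(1 - 88\right)}{33}} + 3066 = \sqrt{\frac{37}{33} \left(-87\right)} + 3066 = \sqrt{- \frac{1073}{11}} + 3066 = \frac{i \sqrt{11803}}{11} + 3066 = 3066 + \frac{i \sqrt{11803}}{11} \approx 3066.0 + 9.8765 i$)
$- J = - (3066 + \frac{i \sqrt{11803}}{11}) = -3066 - \frac{i \sqrt{11803}}{11}$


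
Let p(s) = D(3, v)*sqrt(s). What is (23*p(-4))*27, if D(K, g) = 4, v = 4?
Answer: 4968*I ≈ 4968.0*I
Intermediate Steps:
p(s) = 4*sqrt(s)
(23*p(-4))*27 = (23*(4*sqrt(-4)))*27 = (23*(4*(2*I)))*27 = (23*(8*I))*27 = (184*I)*27 = 4968*I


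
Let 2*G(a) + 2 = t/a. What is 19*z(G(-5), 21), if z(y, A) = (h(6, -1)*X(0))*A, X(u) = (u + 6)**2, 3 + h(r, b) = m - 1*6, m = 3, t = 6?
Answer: -86184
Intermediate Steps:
G(a) = -1 + 3/a (G(a) = -1 + (6/a)/2 = -1 + 3/a)
h(r, b) = -6 (h(r, b) = -3 + (3 - 1*6) = -3 + (3 - 6) = -3 - 3 = -6)
X(u) = (6 + u)**2
z(y, A) = -216*A (z(y, A) = (-6*(6 + 0)**2)*A = (-6*6**2)*A = (-6*36)*A = -216*A)
19*z(G(-5), 21) = 19*(-216*21) = 19*(-4536) = -86184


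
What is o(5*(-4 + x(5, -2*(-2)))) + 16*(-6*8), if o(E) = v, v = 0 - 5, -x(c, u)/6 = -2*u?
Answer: -773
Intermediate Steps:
x(c, u) = 12*u (x(c, u) = -(-12)*u = 12*u)
v = -5
o(E) = -5
o(5*(-4 + x(5, -2*(-2)))) + 16*(-6*8) = -5 + 16*(-6*8) = -5 + 16*(-48) = -5 - 768 = -773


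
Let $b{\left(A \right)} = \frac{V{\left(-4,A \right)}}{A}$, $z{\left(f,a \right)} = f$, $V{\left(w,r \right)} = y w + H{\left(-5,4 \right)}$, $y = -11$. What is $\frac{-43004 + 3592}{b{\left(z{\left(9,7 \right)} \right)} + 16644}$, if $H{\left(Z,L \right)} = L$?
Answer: $- \frac{29559}{12487} \approx -2.3672$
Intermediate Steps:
$V{\left(w,r \right)} = 4 - 11 w$ ($V{\left(w,r \right)} = - 11 w + 4 = 4 - 11 w$)
$b{\left(A \right)} = \frac{48}{A}$ ($b{\left(A \right)} = \frac{4 - -44}{A} = \frac{4 + 44}{A} = \frac{48}{A}$)
$\frac{-43004 + 3592}{b{\left(z{\left(9,7 \right)} \right)} + 16644} = \frac{-43004 + 3592}{\frac{48}{9} + 16644} = - \frac{39412}{48 \cdot \frac{1}{9} + 16644} = - \frac{39412}{\frac{16}{3} + 16644} = - \frac{39412}{\frac{49948}{3}} = \left(-39412\right) \frac{3}{49948} = - \frac{29559}{12487}$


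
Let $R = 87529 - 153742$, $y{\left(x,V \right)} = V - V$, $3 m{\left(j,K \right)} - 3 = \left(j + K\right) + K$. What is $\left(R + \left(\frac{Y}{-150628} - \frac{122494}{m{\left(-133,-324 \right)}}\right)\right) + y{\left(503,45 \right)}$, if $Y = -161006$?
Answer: $- \frac{1925982342757}{29297146} \approx -65740.0$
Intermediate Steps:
$m{\left(j,K \right)} = 1 + \frac{j}{3} + \frac{2 K}{3}$ ($m{\left(j,K \right)} = 1 + \frac{\left(j + K\right) + K}{3} = 1 + \frac{\left(K + j\right) + K}{3} = 1 + \frac{j + 2 K}{3} = 1 + \left(\frac{j}{3} + \frac{2 K}{3}\right) = 1 + \frac{j}{3} + \frac{2 K}{3}$)
$y{\left(x,V \right)} = 0$
$R = -66213$ ($R = 87529 - 153742 = -66213$)
$\left(R + \left(\frac{Y}{-150628} - \frac{122494}{m{\left(-133,-324 \right)}}\right)\right) + y{\left(503,45 \right)} = \left(-66213 - \left(- \frac{80503}{75314} + \frac{122494}{1 + \frac{1}{3} \left(-133\right) + \frac{2}{3} \left(-324\right)}\right)\right) + 0 = \left(-66213 - \left(- \frac{80503}{75314} + \frac{122494}{1 - \frac{133}{3} - 216}\right)\right) + 0 = \left(-66213 - \left(- \frac{80503}{75314} + \frac{122494}{- \frac{778}{3}}\right)\right) + 0 = \left(-66213 + \left(\frac{80503}{75314} - - \frac{183741}{389}\right)\right) + 0 = \left(-66213 + \left(\frac{80503}{75314} + \frac{183741}{389}\right)\right) + 0 = \left(-66213 + \frac{13869585341}{29297146}\right) + 0 = - \frac{1925982342757}{29297146} + 0 = - \frac{1925982342757}{29297146}$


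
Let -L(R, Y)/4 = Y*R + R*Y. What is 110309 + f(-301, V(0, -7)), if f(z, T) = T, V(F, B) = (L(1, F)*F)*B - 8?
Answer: 110301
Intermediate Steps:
L(R, Y) = -8*R*Y (L(R, Y) = -4*(Y*R + R*Y) = -4*(R*Y + R*Y) = -8*R*Y)
V(F, B) = -8 - 8*B*F² (V(F, B) = ((-8*1*F)*F)*B - 8 = ((-8*F)*F)*B - 8 = (-8*F²)*B - 8 = -8*B*F² - 8 = -8 - 8*B*F²)
110309 + f(-301, V(0, -7)) = 110309 + (-8 - 8*(-7)*0²) = 110309 + (-8 - 8*(-7)*0) = 110309 + (-8 + 0) = 110309 - 8 = 110301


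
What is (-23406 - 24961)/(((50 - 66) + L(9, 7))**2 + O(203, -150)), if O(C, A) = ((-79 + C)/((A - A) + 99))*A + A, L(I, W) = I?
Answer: 1596111/9533 ≈ 167.43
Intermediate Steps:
O(C, A) = A + A*(-79/99 + C/99) (O(C, A) = ((-79 + C)/(0 + 99))*A + A = ((-79 + C)/99)*A + A = ((-79 + C)*(1/99))*A + A = (-79/99 + C/99)*A + A = A*(-79/99 + C/99) + A = A + A*(-79/99 + C/99))
(-23406 - 24961)/(((50 - 66) + L(9, 7))**2 + O(203, -150)) = (-23406 - 24961)/(((50 - 66) + 9)**2 + (1/99)*(-150)*(20 + 203)) = -48367/((-16 + 9)**2 + (1/99)*(-150)*223) = -48367/((-7)**2 - 11150/33) = -48367/(49 - 11150/33) = -48367/(-9533/33) = -48367*(-33/9533) = 1596111/9533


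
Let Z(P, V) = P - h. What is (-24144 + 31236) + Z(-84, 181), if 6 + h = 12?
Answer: 7002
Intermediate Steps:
h = 6 (h = -6 + 12 = 6)
Z(P, V) = -6 + P (Z(P, V) = P - 1*6 = P - 6 = -6 + P)
(-24144 + 31236) + Z(-84, 181) = (-24144 + 31236) + (-6 - 84) = 7092 - 90 = 7002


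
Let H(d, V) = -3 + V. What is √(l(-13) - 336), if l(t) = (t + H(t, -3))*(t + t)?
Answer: √158 ≈ 12.570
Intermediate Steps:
l(t) = 2*t*(-6 + t) (l(t) = (t + (-3 - 3))*(t + t) = (t - 6)*(2*t) = (-6 + t)*(2*t) = 2*t*(-6 + t))
√(l(-13) - 336) = √(2*(-13)*(-6 - 13) - 336) = √(2*(-13)*(-19) - 336) = √(494 - 336) = √158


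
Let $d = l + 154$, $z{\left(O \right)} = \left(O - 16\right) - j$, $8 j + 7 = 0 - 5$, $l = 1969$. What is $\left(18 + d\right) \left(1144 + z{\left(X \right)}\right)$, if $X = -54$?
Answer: $\frac{4605291}{2} \approx 2.3026 \cdot 10^{6}$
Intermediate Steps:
$j = - \frac{3}{2}$ ($j = - \frac{7}{8} + \frac{0 - 5}{8} = - \frac{7}{8} + \frac{1}{8} \left(-5\right) = - \frac{7}{8} - \frac{5}{8} = - \frac{3}{2} \approx -1.5$)
$z{\left(O \right)} = - \frac{29}{2} + O$ ($z{\left(O \right)} = \left(O - 16\right) - - \frac{3}{2} = \left(O - 16\right) + \frac{3}{2} = \left(-16 + O\right) + \frac{3}{2} = - \frac{29}{2} + O$)
$d = 2123$ ($d = 1969 + 154 = 2123$)
$\left(18 + d\right) \left(1144 + z{\left(X \right)}\right) = \left(18 + 2123\right) \left(1144 - \frac{137}{2}\right) = 2141 \left(1144 - \frac{137}{2}\right) = 2141 \cdot \frac{2151}{2} = \frac{4605291}{2}$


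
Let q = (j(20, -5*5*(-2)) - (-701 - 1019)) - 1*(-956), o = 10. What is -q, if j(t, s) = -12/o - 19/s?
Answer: -133721/50 ≈ -2674.4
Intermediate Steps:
j(t, s) = -6/5 - 19/s (j(t, s) = -12/10 - 19/s = -12*1/10 - 19/s = -6/5 - 19/s)
q = 133721/50 (q = ((-6/5 - 19/(-5*5*(-2))) - (-701 - 1019)) - 1*(-956) = ((-6/5 - 19/((-25*(-2)))) - 1*(-1720)) + 956 = ((-6/5 - 19/50) + 1720) + 956 = (-79/50 + 1720) + 956 = 85921/50 + 956 = 133721/50 ≈ 2674.4)
-q = -1*133721/50 = -133721/50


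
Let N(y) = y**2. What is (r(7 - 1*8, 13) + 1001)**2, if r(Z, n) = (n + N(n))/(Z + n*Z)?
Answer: 976144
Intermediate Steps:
r(Z, n) = (n + n**2)/(Z + Z*n) (r(Z, n) = (n + n**2)/(Z + n*Z) = (n + n**2)/(Z + Z*n))
(r(7 - 1*8, 13) + 1001)**2 = (13/(7 - 1*8) + 1001)**2 = (13/(7 - 8) + 1001)**2 = (13/(-1) + 1001)**2 = (13*(-1) + 1001)**2 = (-13 + 1001)**2 = 988**2 = 976144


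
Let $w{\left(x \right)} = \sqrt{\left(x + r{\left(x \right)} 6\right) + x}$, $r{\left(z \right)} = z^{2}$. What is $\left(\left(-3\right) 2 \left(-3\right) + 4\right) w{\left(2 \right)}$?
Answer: $44 \sqrt{7} \approx 116.41$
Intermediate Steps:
$w{\left(x \right)} = \sqrt{2 x + 6 x^{2}}$ ($w{\left(x \right)} = \sqrt{\left(x + x^{2} \cdot 6\right) + x} = \sqrt{\left(x + 6 x^{2}\right) + x} = \sqrt{2 x + 6 x^{2}}$)
$\left(\left(-3\right) 2 \left(-3\right) + 4\right) w{\left(2 \right)} = \left(\left(-3\right) 2 \left(-3\right) + 4\right) \sqrt{2} \sqrt{2 \left(1 + 3 \cdot 2\right)} = \left(\left(-6\right) \left(-3\right) + 4\right) \sqrt{2} \sqrt{2 \left(1 + 6\right)} = \left(18 + 4\right) \sqrt{2} \sqrt{2 \cdot 7} = 22 \sqrt{2} \sqrt{14} = 22 \cdot 2 \sqrt{7} = 44 \sqrt{7}$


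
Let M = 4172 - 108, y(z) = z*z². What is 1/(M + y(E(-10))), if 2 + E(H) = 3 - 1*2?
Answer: 1/4063 ≈ 0.00024612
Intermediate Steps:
E(H) = -1 (E(H) = -2 + (3 - 1*2) = -2 + (3 - 2) = -2 + 1 = -1)
y(z) = z³
M = 4064
1/(M + y(E(-10))) = 1/(4064 + (-1)³) = 1/(4064 - 1) = 1/4063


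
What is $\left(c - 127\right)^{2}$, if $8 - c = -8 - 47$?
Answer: $4096$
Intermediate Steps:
$c = 63$ ($c = 8 - \left(-8 - 47\right) = 8 - -55 = 8 + 55 = 63$)
$\left(c - 127\right)^{2} = \left(63 - 127\right)^{2} = \left(-64\right)^{2} = 4096$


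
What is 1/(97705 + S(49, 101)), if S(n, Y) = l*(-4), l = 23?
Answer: 1/97613 ≈ 1.0245e-5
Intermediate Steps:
S(n, Y) = -92 (S(n, Y) = 23*(-4) = -92)
1/(97705 + S(49, 101)) = 1/(97705 - 92) = 1/97613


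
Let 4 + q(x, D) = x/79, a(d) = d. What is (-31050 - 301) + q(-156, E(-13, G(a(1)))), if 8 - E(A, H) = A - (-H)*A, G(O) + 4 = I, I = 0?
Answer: -2477201/79 ≈ -31357.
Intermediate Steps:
G(O) = -4 (G(O) = -4 + 0 = -4)
E(A, H) = 8 - A - A*H (E(A, H) = 8 - (A - (-H)*A) = 8 - (A - (-1)*A*H) = 8 - (A + A*H) = 8 + (-A - A*H) = 8 - A - A*H)
q(x, D) = -4 + x/79
(-31050 - 301) + q(-156, E(-13, G(a(1)))) = (-31050 - 301) + (-4 + (1/79)*(-156)) = -31351 + (-4 - 156/79) = -31351 - 472/79 = -2477201/79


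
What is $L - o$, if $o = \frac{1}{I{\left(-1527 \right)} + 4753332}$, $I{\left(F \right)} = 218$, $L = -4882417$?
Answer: $- \frac{23208813330351}{4753550} \approx -4.8824 \cdot 10^{6}$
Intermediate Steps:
$o = \frac{1}{4753550}$ ($o = \frac{1}{218 + 4753332} = \frac{1}{4753550} \approx 2.1037 \cdot 10^{-7}$)
$L - o = -4882417 - \frac{1}{4753550} = - \frac{23208813330351}{4753550}$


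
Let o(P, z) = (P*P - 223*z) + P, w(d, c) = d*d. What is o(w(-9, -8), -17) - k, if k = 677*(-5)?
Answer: 13818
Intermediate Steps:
w(d, c) = d²
o(P, z) = P + P² - 223*z (o(P, z) = (P² - 223*z) + P = P + P² - 223*z)
k = -3385
o(w(-9, -8), -17) - k = ((-9)² + ((-9)²)² - 223*(-17)) - 1*(-3385) = (81 + 81² + 3791) + 3385 = (81 + 6561 + 3791) + 3385 = 10433 + 3385 = 13818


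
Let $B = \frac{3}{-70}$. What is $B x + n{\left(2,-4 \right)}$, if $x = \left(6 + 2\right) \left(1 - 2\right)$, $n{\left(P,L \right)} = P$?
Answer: $\frac{82}{35} \approx 2.3429$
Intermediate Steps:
$B = - \frac{3}{70}$ ($B = 3 \left(- \frac{1}{70}\right) = - \frac{3}{70} \approx -0.042857$)
$x = -8$ ($x = 8 \left(-1\right) = -8$)
$B x + n{\left(2,-4 \right)} = \left(- \frac{3}{70}\right) \left(-8\right) + 2 = \frac{12}{35} + 2 = \frac{82}{35}$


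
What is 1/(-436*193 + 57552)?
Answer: -1/26596 ≈ -3.7600e-5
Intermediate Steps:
1/(-436*193 + 57552) = 1/(-84148 + 57552) = 1/(-26596) = -1/26596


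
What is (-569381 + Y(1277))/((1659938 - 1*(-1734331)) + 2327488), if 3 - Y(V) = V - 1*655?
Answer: -570000/5721757 ≈ -0.099620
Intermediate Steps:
Y(V) = 658 - V (Y(V) = 3 - (V - 1*655) = 3 - (V - 655) = 3 - (-655 + V) = 3 + (655 - V) = 658 - V)
(-569381 + Y(1277))/((1659938 - 1*(-1734331)) + 2327488) = (-569381 + (658 - 1*1277))/((1659938 - 1*(-1734331)) + 2327488) = (-569381 + (658 - 1277))/((1659938 + 1734331) + 2327488) = (-569381 - 619)/(3394269 + 2327488) = -570000/5721757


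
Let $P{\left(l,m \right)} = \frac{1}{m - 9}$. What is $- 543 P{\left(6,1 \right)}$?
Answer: $\frac{543}{8} \approx 67.875$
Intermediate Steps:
$P{\left(l,m \right)} = \frac{1}{-9 + m}$
$- 543 P{\left(6,1 \right)} = - \frac{543}{-9 + 1} = - \frac{543}{-8} = \left(-543\right) \left(- \frac{1}{8}\right) = \frac{543}{8}$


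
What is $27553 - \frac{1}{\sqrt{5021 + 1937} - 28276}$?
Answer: $\frac{11014659179915}{399762609} + \frac{7 \sqrt{142}}{799525218} \approx 27553.0$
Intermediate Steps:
$27553 - \frac{1}{\sqrt{5021 + 1937} - 28276} = 27553 - \frac{1}{\sqrt{6958} - 28276} = 27553 - \frac{1}{7 \sqrt{142} - 28276} = 27553 - \frac{1}{-28276 + 7 \sqrt{142}}$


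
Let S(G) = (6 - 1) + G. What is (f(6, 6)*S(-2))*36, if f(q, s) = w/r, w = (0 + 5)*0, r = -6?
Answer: 0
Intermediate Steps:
S(G) = 5 + G
w = 0 (w = 5*0 = 0)
f(q, s) = 0 (f(q, s) = 0/(-6) = 0*(-1/6) = 0)
(f(6, 6)*S(-2))*36 = (0*(5 - 2))*36 = (0*3)*36 = 0*36 = 0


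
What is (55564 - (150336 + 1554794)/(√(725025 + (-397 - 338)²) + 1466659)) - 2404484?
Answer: -5052734615521517190/2151087357031 + 8525650*√50610/2151087357031 ≈ -2.3489e+6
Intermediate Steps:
(55564 - (150336 + 1554794)/(√(725025 + (-397 - 338)²) + 1466659)) - 2404484 = (55564 - 1705130/(√(725025 + (-735)²) + 1466659)) - 2404484 = (55564 - 1705130/(√(725025 + 540225) + 1466659)) - 2404484 = (55564 - 1705130/(√1265250 + 1466659)) - 2404484 = (55564 - 1705130/(5*√50610 + 1466659)) - 2404484 = (55564 - 1705130/(1466659 + 5*√50610)) - 2404484 = -2348920 - 1705130/(1466659 + 5*√50610)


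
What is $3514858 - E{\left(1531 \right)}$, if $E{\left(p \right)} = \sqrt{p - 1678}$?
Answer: $3514858 - 7 i \sqrt{3} \approx 3.5149 \cdot 10^{6} - 12.124 i$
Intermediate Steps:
$E{\left(p \right)} = \sqrt{-1678 + p}$
$3514858 - E{\left(1531 \right)} = 3514858 - \sqrt{-1678 + 1531} = 3514858 - \sqrt{-147} = 3514858 - 7 i \sqrt{3}$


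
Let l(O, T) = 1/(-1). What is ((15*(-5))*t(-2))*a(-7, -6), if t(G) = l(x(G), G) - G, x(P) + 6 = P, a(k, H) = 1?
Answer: -75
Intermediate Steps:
x(P) = -6 + P
l(O, T) = -1
t(G) = -1 - G
((15*(-5))*t(-2))*a(-7, -6) = ((15*(-5))*(-1 - 1*(-2)))*1 = -75*(-1 + 2)*1 = -75*1*1 = -75*1 = -75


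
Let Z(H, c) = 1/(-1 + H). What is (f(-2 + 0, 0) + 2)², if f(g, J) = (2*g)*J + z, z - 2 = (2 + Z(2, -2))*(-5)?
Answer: 121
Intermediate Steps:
z = -13 (z = 2 + (2 + 1/(-1 + 2))*(-5) = 2 + (2 + 1/1)*(-5) = 2 + (2 + 1)*(-5) = 2 + 3*(-5) = 2 - 15 = -13)
f(g, J) = -13 + 2*J*g (f(g, J) = (2*g)*J - 13 = 2*J*g - 13 = -13 + 2*J*g)
(f(-2 + 0, 0) + 2)² = ((-13 + 2*0*(-2 + 0)) + 2)² = ((-13 + 2*0*(-2)) + 2)² = ((-13 + 0) + 2)² = (-13 + 2)² = (-11)² = 121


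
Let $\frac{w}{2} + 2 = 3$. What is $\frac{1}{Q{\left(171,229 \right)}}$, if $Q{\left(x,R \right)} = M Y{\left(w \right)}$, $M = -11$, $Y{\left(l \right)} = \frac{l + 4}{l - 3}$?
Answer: $\frac{1}{66} \approx 0.015152$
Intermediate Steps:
$w = 2$ ($w = -4 + 2 \cdot 3 = -4 + 6 = 2$)
$Y{\left(l \right)} = \frac{4 + l}{-3 + l}$
$Q{\left(x,R \right)} = 66$ ($Q{\left(x,R \right)} = - 11 \frac{4 + 2}{-3 + 2} = - 11 \frac{1}{-1} \cdot 6 = - 11 \left(\left(-1\right) 6\right) = \left(-11\right) \left(-6\right) = 66$)
$\frac{1}{Q{\left(171,229 \right)}} = \frac{1}{66}$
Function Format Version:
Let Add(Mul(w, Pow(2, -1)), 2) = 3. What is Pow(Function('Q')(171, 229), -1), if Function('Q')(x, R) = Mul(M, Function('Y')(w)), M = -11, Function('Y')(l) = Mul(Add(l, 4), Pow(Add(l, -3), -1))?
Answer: Rational(1, 66) ≈ 0.015152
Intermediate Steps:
w = 2 (w = Add(-4, Mul(2, 3)) = Add(-4, 6) = 2)
Function('Y')(l) = Mul(Pow(Add(-3, l), -1), Add(4, l)) (Function('Y')(l) = Mul(Add(4, l), Pow(Add(-3, l), -1)) = Mul(Pow(Add(-3, l), -1), Add(4, l)))
Function('Q')(x, R) = 66 (Function('Q')(x, R) = Mul(-11, Mul(Pow(Add(-3, 2), -1), Add(4, 2))) = Mul(-11, Mul(Pow(-1, -1), 6)) = Mul(-11, Mul(-1, 6)) = Mul(-11, -6) = 66)
Pow(Function('Q')(171, 229), -1) = Pow(66, -1) = Rational(1, 66)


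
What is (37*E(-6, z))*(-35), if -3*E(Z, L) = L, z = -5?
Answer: -6475/3 ≈ -2158.3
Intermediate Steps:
E(Z, L) = -L/3
(37*E(-6, z))*(-35) = (37*(-⅓*(-5)))*(-35) = (37*(5/3))*(-35) = (185/3)*(-35) = -6475/3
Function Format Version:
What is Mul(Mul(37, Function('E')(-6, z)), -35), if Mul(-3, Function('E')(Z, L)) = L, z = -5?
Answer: Rational(-6475, 3) ≈ -2158.3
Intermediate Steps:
Function('E')(Z, L) = Mul(Rational(-1, 3), L)
Mul(Mul(37, Function('E')(-6, z)), -35) = Mul(Mul(37, Mul(Rational(-1, 3), -5)), -35) = Mul(Mul(37, Rational(5, 3)), -35) = Mul(Rational(185, 3), -35) = Rational(-6475, 3)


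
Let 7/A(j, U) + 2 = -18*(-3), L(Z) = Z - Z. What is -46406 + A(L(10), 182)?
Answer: -2413105/52 ≈ -46406.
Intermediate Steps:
L(Z) = 0
A(j, U) = 7/52 (A(j, U) = 7/(-2 - 18*(-3)) = 7/(-2 + 54) = 7/52)
-46406 + A(L(10), 182) = -46406 + 7/52 = -2413105/52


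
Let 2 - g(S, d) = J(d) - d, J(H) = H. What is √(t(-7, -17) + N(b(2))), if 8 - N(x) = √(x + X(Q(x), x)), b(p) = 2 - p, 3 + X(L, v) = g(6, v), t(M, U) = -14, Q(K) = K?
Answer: √(-6 - I) ≈ 0.20342 - 2.4579*I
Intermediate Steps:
g(S, d) = 2 (g(S, d) = 2 - (d - d) = 2 - 1*0 = 2 + 0 = 2)
X(L, v) = -1 (X(L, v) = -3 + 2 = -1)
N(x) = 8 - √(-1 + x) (N(x) = 8 - √(x - 1) = 8 - √(-1 + x))
√(t(-7, -17) + N(b(2))) = √(-14 + (8 - √(-1 + (2 - 1*2)))) = √(-14 + (8 - √(-1 + (2 - 2)))) = √(-14 + (8 - √(-1 + 0))) = √(-14 + (8 - √(-1))) = √(-14 + (8 - I)) = √(-6 - I)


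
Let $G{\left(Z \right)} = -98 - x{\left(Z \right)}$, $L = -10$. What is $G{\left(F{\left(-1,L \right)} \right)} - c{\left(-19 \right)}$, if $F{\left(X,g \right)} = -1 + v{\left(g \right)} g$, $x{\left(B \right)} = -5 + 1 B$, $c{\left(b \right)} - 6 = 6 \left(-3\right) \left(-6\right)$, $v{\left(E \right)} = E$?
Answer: $-306$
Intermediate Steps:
$c{\left(b \right)} = 114$ ($c{\left(b \right)} = 6 + 6 \left(-3\right) \left(-6\right) = 6 - -108 = 6 + 108 = 114$)
$x{\left(B \right)} = -5 + B$
$F{\left(X,g \right)} = -1 + g^{2}$ ($F{\left(X,g \right)} = -1 + g g = -1 + g^{2}$)
$G{\left(Z \right)} = -93 - Z$ ($G{\left(Z \right)} = -98 - \left(-5 + Z\right) = -93 - Z$)
$G{\left(F{\left(-1,L \right)} \right)} - c{\left(-19 \right)} = \left(-93 - \left(-1 + \left(-10\right)^{2}\right)\right) - 114 = \left(-93 - \left(-1 + 100\right)\right) - 114 = \left(-93 - 99\right) - 114 = -192 - 114 = -306$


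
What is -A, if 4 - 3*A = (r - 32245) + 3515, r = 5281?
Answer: -23453/3 ≈ -7817.7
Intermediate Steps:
A = 23453/3 (A = 4/3 - ((5281 - 32245) + 3515)/3 = 4/3 - (-26964 + 3515)/3 = 4/3 - ⅓*(-23449) = 4/3 + 23449/3 = 23453/3 ≈ 7817.7)
-A = -1*23453/3 = -23453/3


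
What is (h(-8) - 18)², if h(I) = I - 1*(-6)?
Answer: 400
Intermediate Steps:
h(I) = 6 + I (h(I) = I + 6 = 6 + I)
(h(-8) - 18)² = ((6 - 8) - 18)² = (-2 - 18)² = (-20)² = 400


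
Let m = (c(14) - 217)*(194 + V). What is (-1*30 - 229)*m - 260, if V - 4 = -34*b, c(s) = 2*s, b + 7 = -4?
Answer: 27999712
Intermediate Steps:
b = -11 (b = -7 - 4 = -11)
V = 378 (V = 4 - 34*(-11) = 4 + 374 = 378)
m = -108108 (m = (2*14 - 217)*(194 + 378) = (28 - 217)*572 = -189*572 = -108108)
(-1*30 - 229)*m - 260 = (-1*30 - 229)*(-108108) - 260 = (-30 - 229)*(-108108) - 260 = -259*(-108108) - 260 = 27999972 - 260 = 27999712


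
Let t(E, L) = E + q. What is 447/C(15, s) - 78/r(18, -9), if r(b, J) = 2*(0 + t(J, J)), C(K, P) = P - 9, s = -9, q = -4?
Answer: -131/6 ≈ -21.833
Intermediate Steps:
t(E, L) = -4 + E (t(E, L) = E - 4 = -4 + E)
C(K, P) = -9 + P
r(b, J) = -8 + 2*J (r(b, J) = 2*(0 + (-4 + J)) = 2*(-4 + J) = -8 + 2*J)
447/C(15, s) - 78/r(18, -9) = 447/(-9 - 9) - 78/(-8 + 2*(-9)) = 447/(-18) - 78/(-8 - 18) = 447*(-1/18) - 78/(-26) = -149/6 - 78*(-1/26) = -149/6 + 3 = -131/6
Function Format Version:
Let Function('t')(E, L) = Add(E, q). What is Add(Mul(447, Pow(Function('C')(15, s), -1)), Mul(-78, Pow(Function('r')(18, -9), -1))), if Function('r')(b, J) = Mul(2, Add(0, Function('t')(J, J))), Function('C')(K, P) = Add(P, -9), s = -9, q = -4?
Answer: Rational(-131, 6) ≈ -21.833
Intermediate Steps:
Function('t')(E, L) = Add(-4, E) (Function('t')(E, L) = Add(E, -4) = Add(-4, E))
Function('C')(K, P) = Add(-9, P)
Function('r')(b, J) = Add(-8, Mul(2, J)) (Function('r')(b, J) = Mul(2, Add(0, Add(-4, J))) = Mul(2, Add(-4, J)) = Add(-8, Mul(2, J)))
Add(Mul(447, Pow(Function('C')(15, s), -1)), Mul(-78, Pow(Function('r')(18, -9), -1))) = Add(Mul(447, Pow(Add(-9, -9), -1)), Mul(-78, Pow(Add(-8, Mul(2, -9)), -1))) = Add(Mul(447, Pow(-18, -1)), Mul(-78, Pow(Add(-8, -18), -1))) = Add(Mul(447, Rational(-1, 18)), Mul(-78, Pow(-26, -1))) = Add(Rational(-149, 6), Mul(-78, Rational(-1, 26))) = Add(Rational(-149, 6), 3) = Rational(-131, 6)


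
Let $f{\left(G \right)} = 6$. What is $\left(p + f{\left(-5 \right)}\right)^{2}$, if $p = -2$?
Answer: $16$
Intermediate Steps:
$\left(p + f{\left(-5 \right)}\right)^{2} = \left(-2 + 6\right)^{2} = 4^{2} = 16$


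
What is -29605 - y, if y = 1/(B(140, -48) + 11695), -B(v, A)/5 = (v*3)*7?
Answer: -88963024/3005 ≈ -29605.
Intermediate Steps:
B(v, A) = -105*v (B(v, A) = -5*v*3*7 = -5*3*v*7 = -105*v)
y = -1/3005 (y = 1/(-105*140 + 11695) = 1/(-14700 + 11695) = 1/(-3005) = -1/3005 ≈ -0.00033278)
-29605 - y = -29605 - 1*(-1/3005) = -29605 + 1/3005 = -88963024/3005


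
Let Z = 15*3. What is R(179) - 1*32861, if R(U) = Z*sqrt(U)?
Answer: -32861 + 45*sqrt(179) ≈ -32259.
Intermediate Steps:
Z = 45
R(U) = 45*sqrt(U)
R(179) - 1*32861 = 45*sqrt(179) - 1*32861 = 45*sqrt(179) - 32861 = -32861 + 45*sqrt(179)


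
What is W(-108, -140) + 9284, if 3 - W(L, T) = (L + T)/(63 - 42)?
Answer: 195275/21 ≈ 9298.8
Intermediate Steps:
W(L, T) = 3 - L/21 - T/21 (W(L, T) = 3 - (L + T)/(63 - 42) = 3 - (L + T)/21 = 3 - (L/21 + T/21) = 3 + (-L/21 - T/21) = 3 - L/21 - T/21)
W(-108, -140) + 9284 = (3 - 1/21*(-108) - 1/21*(-140)) + 9284 = (3 + 36/7 + 20/3) + 9284 = 311/21 + 9284 = 195275/21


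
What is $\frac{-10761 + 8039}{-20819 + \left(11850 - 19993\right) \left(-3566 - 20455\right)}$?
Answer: $- \frac{1361}{97791092} \approx -1.3917 \cdot 10^{-5}$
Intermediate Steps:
$\frac{-10761 + 8039}{-20819 + \left(11850 - 19993\right) \left(-3566 - 20455\right)} = - \frac{2722}{-20819 - -195603003} = - \frac{2722}{-20819 + 195603003} = - \frac{2722}{195582184} = \left(-2722\right) \frac{1}{195582184} = - \frac{1361}{97791092}$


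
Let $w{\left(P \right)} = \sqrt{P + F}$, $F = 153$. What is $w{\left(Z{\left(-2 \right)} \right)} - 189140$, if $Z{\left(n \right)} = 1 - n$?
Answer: $-189140 + 2 \sqrt{39} \approx -1.8913 \cdot 10^{5}$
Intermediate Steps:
$w{\left(P \right)} = \sqrt{153 + P}$ ($w{\left(P \right)} = \sqrt{P + 153} = \sqrt{153 + P}$)
$w{\left(Z{\left(-2 \right)} \right)} - 189140 = \sqrt{153 + \left(1 - -2\right)} - 189140 = \sqrt{153 + \left(1 + 2\right)} - 189140 = \sqrt{153 + 3} - 189140 = \sqrt{156} - 189140 = 2 \sqrt{39} - 189140 = -189140 + 2 \sqrt{39}$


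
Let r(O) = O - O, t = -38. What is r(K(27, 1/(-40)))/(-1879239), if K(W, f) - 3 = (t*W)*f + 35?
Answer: 0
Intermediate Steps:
K(W, f) = 38 - 38*W*f (K(W, f) = 3 + ((-38*W)*f + 35) = 3 + (-38*W*f + 35) = 3 + (35 - 38*W*f) = 38 - 38*W*f)
r(O) = 0
r(K(27, 1/(-40)))/(-1879239) = 0/(-1879239) = 0*(-1/1879239) = 0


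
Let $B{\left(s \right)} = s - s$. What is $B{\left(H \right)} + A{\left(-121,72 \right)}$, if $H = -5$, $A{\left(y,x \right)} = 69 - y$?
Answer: $190$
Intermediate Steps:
$B{\left(s \right)} = 0$
$B{\left(H \right)} + A{\left(-121,72 \right)} = 0 + \left(69 - -121\right) = 0 + \left(69 + 121\right) = 0 + 190 = 190$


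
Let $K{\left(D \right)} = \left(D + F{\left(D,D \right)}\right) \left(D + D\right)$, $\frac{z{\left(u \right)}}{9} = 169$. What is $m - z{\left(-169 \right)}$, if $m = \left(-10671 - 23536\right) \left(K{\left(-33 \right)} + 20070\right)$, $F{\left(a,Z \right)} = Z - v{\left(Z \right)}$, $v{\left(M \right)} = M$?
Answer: $-761038857$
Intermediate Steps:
$z{\left(u \right)} = 1521$ ($z{\left(u \right)} = 9 \cdot 169 = 1521$)
$F{\left(a,Z \right)} = 0$ ($F{\left(a,Z \right)} = Z - Z = 0$)
$K{\left(D \right)} = 2 D^{2}$ ($K{\left(D \right)} = \left(D + 0\right) \left(D + D\right) = D 2 D = 2 D^{2}$)
$m = -761037336$ ($m = \left(-10671 - 23536\right) \left(2 \left(-33\right)^{2} + 20070\right) = - 34207 \left(2 \cdot 1089 + 20070\right) = - 34207 \left(2178 + 20070\right) = \left(-34207\right) 22248 = -761037336$)
$m - z{\left(-169 \right)} = -761037336 - 1521 = -761038857$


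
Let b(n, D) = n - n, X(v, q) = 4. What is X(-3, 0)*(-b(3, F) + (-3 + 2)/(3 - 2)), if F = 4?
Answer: -4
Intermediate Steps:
b(n, D) = 0
X(-3, 0)*(-b(3, F) + (-3 + 2)/(3 - 2)) = 4*(-1*0 + (-3 + 2)/(3 - 2)) = 4*(0 - 1/1) = 4*(0 - 1*1) = 4*(0 - 1) = 4*(-1) = -4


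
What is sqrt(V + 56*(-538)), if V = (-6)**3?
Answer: 2*I*sqrt(7586) ≈ 174.2*I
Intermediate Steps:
V = -216
sqrt(V + 56*(-538)) = sqrt(-216 + 56*(-538)) = sqrt(-216 - 30128) = sqrt(-30344) = 2*I*sqrt(7586)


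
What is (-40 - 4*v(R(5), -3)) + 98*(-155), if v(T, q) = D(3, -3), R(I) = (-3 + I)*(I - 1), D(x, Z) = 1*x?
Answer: -15242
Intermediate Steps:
D(x, Z) = x
R(I) = (-1 + I)*(-3 + I) (R(I) = (-3 + I)*(-1 + I) = (-1 + I)*(-3 + I))
v(T, q) = 3
(-40 - 4*v(R(5), -3)) + 98*(-155) = (-40 - 4*3) + 98*(-155) = (-40 - 12) - 15190 = -52 - 15190 = -15242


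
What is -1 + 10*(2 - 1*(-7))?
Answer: 89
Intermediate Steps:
-1 + 10*(2 - 1*(-7)) = -1 + 10*(2 + 7) = -1 + 10*9 = -1 + 90 = 89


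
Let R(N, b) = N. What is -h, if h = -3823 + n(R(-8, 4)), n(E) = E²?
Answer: 3759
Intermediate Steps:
h = -3759 (h = -3823 + (-8)² = -3823 + 64 = -3759)
-h = -1*(-3759) = 3759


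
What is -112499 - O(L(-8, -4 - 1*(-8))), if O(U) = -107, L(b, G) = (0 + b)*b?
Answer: -112392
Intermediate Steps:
L(b, G) = b**2 (L(b, G) = b*b = b**2)
-112499 - O(L(-8, -4 - 1*(-8))) = -112499 - 1*(-107) = -112499 + 107 = -112392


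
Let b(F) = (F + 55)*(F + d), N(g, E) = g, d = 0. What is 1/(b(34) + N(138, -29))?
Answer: 1/3164 ≈ 0.00031606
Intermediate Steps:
b(F) = F*(55 + F) (b(F) = (F + 55)*(F + 0) = (55 + F)*F = F*(55 + F))
1/(b(34) + N(138, -29)) = 1/(34*(55 + 34) + 138) = 1/(34*89 + 138) = 1/(3026 + 138) = 1/3164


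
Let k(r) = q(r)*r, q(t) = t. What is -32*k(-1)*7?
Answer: -224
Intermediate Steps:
k(r) = r**2 (k(r) = r*r = r**2)
-32*k(-1)*7 = -32*(-1)**2*7 = -32*1*7 = -32*7 = -224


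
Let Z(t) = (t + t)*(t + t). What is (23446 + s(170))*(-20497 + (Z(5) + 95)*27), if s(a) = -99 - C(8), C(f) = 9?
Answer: -355484416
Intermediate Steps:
s(a) = -108 (s(a) = -99 - 1*9 = -99 - 9 = -108)
Z(t) = 4*t**2 (Z(t) = (2*t)*(2*t) = 4*t**2)
(23446 + s(170))*(-20497 + (Z(5) + 95)*27) = (23446 - 108)*(-20497 + (4*5**2 + 95)*27) = 23338*(-20497 + (4*25 + 95)*27) = 23338*(-20497 + (100 + 95)*27) = 23338*(-20497 + 195*27) = 23338*(-20497 + 5265) = 23338*(-15232) = -355484416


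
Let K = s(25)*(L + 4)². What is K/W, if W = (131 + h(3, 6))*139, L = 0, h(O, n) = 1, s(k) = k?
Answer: 100/4587 ≈ 0.021801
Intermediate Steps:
W = 18348 (W = (131 + 1)*139 = 132*139 = 18348)
K = 400 (K = 25*(0 + 4)² = 25*4² = 25*16 = 400)
K/W = 400/18348 = 400*(1/18348) = 100/4587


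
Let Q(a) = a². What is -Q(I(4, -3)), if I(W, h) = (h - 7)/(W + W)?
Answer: -25/16 ≈ -1.5625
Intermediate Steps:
I(W, h) = (-7 + h)/(2*W) (I(W, h) = (-7 + h)/((2*W)) = (-7 + h)*(1/(2*W)) = (-7 + h)/(2*W))
-Q(I(4, -3)) = -((½)*(-7 - 3)/4)² = -((½)*(¼)*(-10))² = -(-5/4)² = -1*25/16 = -25/16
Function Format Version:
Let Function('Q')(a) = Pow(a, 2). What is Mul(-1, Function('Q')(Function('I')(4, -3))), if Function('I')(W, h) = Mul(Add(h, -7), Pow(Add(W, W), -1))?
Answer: Rational(-25, 16) ≈ -1.5625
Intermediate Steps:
Function('I')(W, h) = Mul(Rational(1, 2), Pow(W, -1), Add(-7, h)) (Function('I')(W, h) = Mul(Add(-7, h), Pow(Mul(2, W), -1)) = Mul(Add(-7, h), Mul(Rational(1, 2), Pow(W, -1))) = Mul(Rational(1, 2), Pow(W, -1), Add(-7, h)))
Mul(-1, Function('Q')(Function('I')(4, -3))) = Mul(-1, Pow(Mul(Rational(1, 2), Pow(4, -1), Add(-7, -3)), 2)) = Mul(-1, Pow(Mul(Rational(1, 2), Rational(1, 4), -10), 2)) = Mul(-1, Pow(Rational(-5, 4), 2)) = Mul(-1, Rational(25, 16)) = Rational(-25, 16)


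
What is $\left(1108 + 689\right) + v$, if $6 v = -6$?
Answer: $1796$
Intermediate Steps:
$v = -1$ ($v = \frac{1}{6} \left(-6\right) = -1$)
$\left(1108 + 689\right) + v = \left(1108 + 689\right) - 1 = 1797 - 1 = 1796$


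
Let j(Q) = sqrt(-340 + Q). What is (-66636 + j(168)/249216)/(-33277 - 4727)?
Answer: 5553/3167 - I*sqrt(43)/4735602432 ≈ 1.7534 - 1.3847e-9*I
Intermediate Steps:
(-66636 + j(168)/249216)/(-33277 - 4727) = (-66636 + sqrt(-340 + 168)/249216)/(-33277 - 4727) = (-66636 + sqrt(-172)*(1/249216))/(-38004) = (-66636 + (2*I*sqrt(43))*(1/249216))*(-1/38004) = (-66636 + I*sqrt(43)/124608)*(-1/38004) = 5553/3167 - I*sqrt(43)/4735602432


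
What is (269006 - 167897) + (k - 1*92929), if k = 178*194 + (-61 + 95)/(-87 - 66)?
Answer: 384406/9 ≈ 42712.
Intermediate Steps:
k = 310786/9 (k = 34532 + 34/(-153) = 34532 + 34*(-1/153) = 34532 - 2/9 = 310786/9 ≈ 34532.)
(269006 - 167897) + (k - 1*92929) = (269006 - 167897) + (310786/9 - 1*92929) = 101109 + (310786/9 - 92929) = 101109 - 525575/9 = 384406/9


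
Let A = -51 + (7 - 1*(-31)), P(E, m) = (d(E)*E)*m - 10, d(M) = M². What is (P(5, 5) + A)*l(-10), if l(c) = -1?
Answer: -602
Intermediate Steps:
P(E, m) = -10 + m*E³ (P(E, m) = (E²*E)*m - 10 = E³*m - 10 = m*E³ - 10 = -10 + m*E³)
A = -13 (A = -51 + (7 + 31) = -51 + 38 = -13)
(P(5, 5) + A)*l(-10) = ((-10 + 5*5³) - 13)*(-1) = ((-10 + 5*125) - 13)*(-1) = ((-10 + 625) - 13)*(-1) = (615 - 13)*(-1) = 602*(-1) = -602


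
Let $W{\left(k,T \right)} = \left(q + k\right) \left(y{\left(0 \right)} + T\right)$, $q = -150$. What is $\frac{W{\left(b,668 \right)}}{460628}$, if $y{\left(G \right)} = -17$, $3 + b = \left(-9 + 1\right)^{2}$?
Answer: $- \frac{8277}{65804} \approx -0.12578$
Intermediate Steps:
$b = 61$ ($b = -3 + \left(-9 + 1\right)^{2} = -3 + \left(-8\right)^{2} = -3 + 64 = 61$)
$W{\left(k,T \right)} = \left(-150 + k\right) \left(-17 + T\right)$
$\frac{W{\left(b,668 \right)}}{460628} = \frac{2550 - 100200 - 1037 + 668 \cdot 61}{460628} = \left(2550 - 100200 - 1037 + 40748\right) \frac{1}{460628} = \left(-57939\right) \frac{1}{460628} = - \frac{8277}{65804}$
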